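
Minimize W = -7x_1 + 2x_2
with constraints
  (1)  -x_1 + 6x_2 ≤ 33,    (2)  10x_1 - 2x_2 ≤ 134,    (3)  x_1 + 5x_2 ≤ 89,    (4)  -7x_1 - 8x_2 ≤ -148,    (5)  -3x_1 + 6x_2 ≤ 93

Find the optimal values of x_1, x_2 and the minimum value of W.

x_1 = 684/47, x_2 = 271/47, minimum W = -4246/47

Feasible corners and W = -7x_1 + 2x_2:
  (15, 8) → W = -89
  (312/25, 379/50) → W = -361/5
  (684/47, 271/47) → W = -4246/47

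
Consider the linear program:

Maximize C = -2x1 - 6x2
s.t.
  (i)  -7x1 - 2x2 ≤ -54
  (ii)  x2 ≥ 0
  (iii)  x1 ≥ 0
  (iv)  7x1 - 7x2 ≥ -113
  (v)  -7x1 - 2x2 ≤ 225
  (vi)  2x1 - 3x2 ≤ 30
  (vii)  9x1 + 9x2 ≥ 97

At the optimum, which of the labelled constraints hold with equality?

Feasible corners and C = -2x1 - 6x2:
  (152/63, 167/9) → C = -7318/63
  (292/45, 193/45) → C = -1742/45
  (15, 0) → C = -30
  (97/9, 0) → C = -194/9
The feasible region is unbounded (it extends along (1, 1), (3, 2)), but C strictly decreases along every unbounded feasible direction, so there is no improving ray and the maximum is attained at a vertex.

The maximum is at (97/9, 0). Substituting into each constraint, equality holds for (ii) and (vii); the remaining constraints have slack.

(ii) and (vii)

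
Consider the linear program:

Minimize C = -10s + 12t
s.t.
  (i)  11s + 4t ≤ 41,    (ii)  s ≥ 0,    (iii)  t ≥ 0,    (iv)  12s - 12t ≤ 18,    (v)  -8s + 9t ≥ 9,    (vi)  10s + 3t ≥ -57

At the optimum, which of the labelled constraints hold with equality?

(ii) and (v)

Corner points and C = -10s + 12t:
  (0, 41/4) → C = 123
  (333/131, 427/131) → C = 1794/131
  (0, 1) → C = 12

The minimum is at (0, 1). Substituting into each constraint, equality holds for (ii) and (v); the remaining constraints have slack.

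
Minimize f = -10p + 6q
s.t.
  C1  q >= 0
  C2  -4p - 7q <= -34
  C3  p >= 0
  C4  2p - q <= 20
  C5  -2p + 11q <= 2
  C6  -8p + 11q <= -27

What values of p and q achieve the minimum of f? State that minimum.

Corner points and f = -10p + 6q:
  (17/2, 0) → f = -85
  (10, 0) → f = -100
  (180/29, 38/29) → f = -1572/29
  (111/10, 11/5) → f = -489/5

p = 10, q = 0, minimum f = -100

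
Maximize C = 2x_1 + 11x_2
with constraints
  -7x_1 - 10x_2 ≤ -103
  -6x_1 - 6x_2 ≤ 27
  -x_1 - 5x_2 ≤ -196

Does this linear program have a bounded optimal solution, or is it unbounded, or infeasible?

unbounded

From the feasible point (-437/8, 401/8), moving in the direction (-6, 6) keeps every constraint satisfied while C increases without bound.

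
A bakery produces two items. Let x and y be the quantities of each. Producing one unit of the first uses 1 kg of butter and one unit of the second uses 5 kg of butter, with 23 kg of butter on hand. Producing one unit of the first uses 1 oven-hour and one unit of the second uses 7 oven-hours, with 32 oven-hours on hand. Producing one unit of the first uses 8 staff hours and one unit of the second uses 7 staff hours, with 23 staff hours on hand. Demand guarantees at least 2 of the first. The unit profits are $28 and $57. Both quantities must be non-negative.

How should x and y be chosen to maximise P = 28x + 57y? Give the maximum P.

x = 2, y = 1, maximum P = 113

Feasible corners and P = 28x + 57y:
  (23/8, 0) → P = 161/2
  (2, 0) → P = 56
  (2, 1) → P = 113

The binding constraints are 8x + 7y = 23 and x = 2.
Solving simultaneously gives x = 2, y = 1.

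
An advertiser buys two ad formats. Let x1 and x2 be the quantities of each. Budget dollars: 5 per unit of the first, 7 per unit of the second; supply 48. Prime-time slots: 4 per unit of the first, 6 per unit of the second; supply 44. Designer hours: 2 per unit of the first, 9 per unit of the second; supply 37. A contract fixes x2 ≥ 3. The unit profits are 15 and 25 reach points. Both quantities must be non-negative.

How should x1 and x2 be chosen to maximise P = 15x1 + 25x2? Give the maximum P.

Vertices and P = 15x1 + 25x2:
  (0, 37/9) → P = 925/9
  (0, 3) → P = 75
  (5, 3) → P = 150

x1 = 5, x2 = 3, maximum P = 150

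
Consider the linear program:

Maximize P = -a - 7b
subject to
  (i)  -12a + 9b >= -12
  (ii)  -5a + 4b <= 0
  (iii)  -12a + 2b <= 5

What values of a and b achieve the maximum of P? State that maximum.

Extreme points and P = -a - 7b:
  (16, 20) → P = -156
  (-23/28, -17/7) → P = 499/28
  (-10/19, -25/38) → P = 195/38

The optimum lies where -12a + 9b = -12 and -12a + 2b = 5.
Solving simultaneously gives a = -23/28, b = -17/7.

a = -23/28, b = -17/7, maximum P = 499/28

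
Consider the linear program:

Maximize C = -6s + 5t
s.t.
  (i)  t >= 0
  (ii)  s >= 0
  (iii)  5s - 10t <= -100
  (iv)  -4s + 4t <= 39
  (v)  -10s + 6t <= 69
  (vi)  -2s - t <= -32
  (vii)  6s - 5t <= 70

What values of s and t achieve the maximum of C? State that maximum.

s = 89/12, t = 103/6, maximum C = 124/3

Extreme points and C = -6s + 5t:
  (44/5, 72/5) → C = 96/5
  (240/7, 190/7) → C = -70
  (89/12, 103/6) → C = 124/3
  (475/4, 257/2) → C = -70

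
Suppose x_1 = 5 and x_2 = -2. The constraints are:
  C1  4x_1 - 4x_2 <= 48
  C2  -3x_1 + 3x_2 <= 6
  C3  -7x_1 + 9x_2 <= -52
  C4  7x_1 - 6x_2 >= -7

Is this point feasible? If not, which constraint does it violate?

C1: 28 ≤ 48 ✓
C2: -21 ≤ 6 ✓
C3: -53 ≤ -52 ✓
C4: 47 ≥ -7 ✓

feasible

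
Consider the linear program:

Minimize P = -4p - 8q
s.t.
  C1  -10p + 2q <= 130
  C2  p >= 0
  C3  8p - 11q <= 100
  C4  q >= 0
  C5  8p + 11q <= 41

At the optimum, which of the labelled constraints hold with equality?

Feasible corners and P = -4p - 8q:
  (0, 0) → P = 0
  (0, 41/11) → P = -328/11
  (41/8, 0) → P = -41/2

The minimum is at (0, 41/11). Substituting into each constraint, equality holds for C2 and C5; the remaining constraints have slack.

C2 and C5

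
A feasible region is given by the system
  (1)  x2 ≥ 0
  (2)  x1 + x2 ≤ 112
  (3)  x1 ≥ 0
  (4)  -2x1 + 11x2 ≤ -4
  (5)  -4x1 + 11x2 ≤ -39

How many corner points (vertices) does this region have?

4

Pairwise boundary intersections that survive every other constraint:
  (112, 0)
  (39/4, 0)
  (1236/13, 220/13)
  (35/2, 31/11)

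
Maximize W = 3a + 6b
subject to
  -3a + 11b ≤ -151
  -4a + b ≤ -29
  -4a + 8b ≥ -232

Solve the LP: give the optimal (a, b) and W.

Feasible corners and W = 3a + 6b:
  (168/41, -517/41) → W = -2598/41
  (336/5, 23/5) → W = 1146/5
  (0, -29) → W = -174

a = 336/5, b = 23/5, maximum W = 1146/5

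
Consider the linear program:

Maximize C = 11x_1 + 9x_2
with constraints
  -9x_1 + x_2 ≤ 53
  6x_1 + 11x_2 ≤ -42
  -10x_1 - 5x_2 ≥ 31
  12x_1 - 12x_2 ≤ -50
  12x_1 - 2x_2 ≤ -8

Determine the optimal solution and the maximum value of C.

x_1 = -31/6, x_2 = -1, maximum C = -395/6

Corner points and C = 11x_1 + 9x_2:
  (-125/21, -4/7) → C = -1483/21
  (-293/48, -31/16) → C = -1015/12
  (-31/6, -1) → C = -395/6

The binding constraints are 6x_1 + 11x_2 = -42 and 12x_1 - 12x_2 = -50.
Solving simultaneously gives x_1 = -31/6, x_2 = -1.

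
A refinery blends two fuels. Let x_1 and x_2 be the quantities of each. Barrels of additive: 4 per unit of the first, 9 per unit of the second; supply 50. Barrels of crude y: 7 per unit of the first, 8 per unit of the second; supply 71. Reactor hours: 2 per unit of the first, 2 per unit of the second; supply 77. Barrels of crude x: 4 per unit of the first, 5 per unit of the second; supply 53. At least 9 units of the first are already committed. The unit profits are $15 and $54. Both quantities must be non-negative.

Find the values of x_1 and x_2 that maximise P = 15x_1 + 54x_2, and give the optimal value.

x_1 = 9, x_2 = 1, maximum P = 189

Corner points and P = 15x_1 + 54x_2:
  (71/7, 0) → P = 1065/7
  (9, 0) → P = 135
  (9, 1) → P = 189

The optimum lies where 7x_1 + 8x_2 = 71 and x_1 = 9.
Solving simultaneously gives x_1 = 9, x_2 = 1.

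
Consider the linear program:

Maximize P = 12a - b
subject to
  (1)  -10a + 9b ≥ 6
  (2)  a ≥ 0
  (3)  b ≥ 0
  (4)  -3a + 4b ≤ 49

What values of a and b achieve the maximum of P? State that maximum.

a = 417/13, b = 472/13, maximum P = 4532/13

Feasible corners and P = 12a - b:
  (0, 2/3) → P = -2/3
  (417/13, 472/13) → P = 4532/13
  (0, 49/4) → P = -49/4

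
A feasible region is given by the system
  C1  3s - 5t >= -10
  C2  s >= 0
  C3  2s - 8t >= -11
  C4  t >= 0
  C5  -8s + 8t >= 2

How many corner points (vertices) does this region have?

3

Intersecting each pair of boundary lines and keeping only the points that satisfy every inequality leaves:
  (0, 11/8)
  (0, 1/4)
  (3/2, 7/4)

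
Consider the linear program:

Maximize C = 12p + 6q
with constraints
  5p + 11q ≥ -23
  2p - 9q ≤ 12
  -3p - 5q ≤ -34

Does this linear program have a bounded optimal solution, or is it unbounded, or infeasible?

unbounded

From the feasible point (366/37, 32/37), moving in the direction (9, 2) keeps every constraint satisfied while C increases without bound.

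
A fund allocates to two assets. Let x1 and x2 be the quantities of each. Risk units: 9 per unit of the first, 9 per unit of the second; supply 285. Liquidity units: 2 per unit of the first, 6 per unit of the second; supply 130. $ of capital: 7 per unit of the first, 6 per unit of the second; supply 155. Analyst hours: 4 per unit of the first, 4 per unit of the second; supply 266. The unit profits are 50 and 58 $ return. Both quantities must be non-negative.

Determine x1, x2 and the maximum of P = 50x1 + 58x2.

x1 = 5, x2 = 20, maximum P = 1410

Corner points and P = 50x1 + 58x2:
  (0, 0) → P = 0
  (0, 65/3) → P = 3770/3
  (155/7, 0) → P = 7750/7
  (5, 20) → P = 1410

The optimum lies where 2x1 + 6x2 = 130 and 7x1 + 6x2 = 155.
Solving simultaneously gives x1 = 5, x2 = 20.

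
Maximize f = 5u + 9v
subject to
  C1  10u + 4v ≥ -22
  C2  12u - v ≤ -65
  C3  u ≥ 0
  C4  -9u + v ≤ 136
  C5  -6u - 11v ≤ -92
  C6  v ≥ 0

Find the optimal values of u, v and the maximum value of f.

Extreme points and f = 5u + 9v:
  (0, 65) → f = 585
  (71/3, 349) → f = 9778/3
  (0, 136) → f = 1224

u = 71/3, v = 349, maximum f = 9778/3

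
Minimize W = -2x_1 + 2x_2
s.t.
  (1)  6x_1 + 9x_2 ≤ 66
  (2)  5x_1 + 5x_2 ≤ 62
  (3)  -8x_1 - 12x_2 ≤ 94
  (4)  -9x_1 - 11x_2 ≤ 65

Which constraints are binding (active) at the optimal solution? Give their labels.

Feasible corners and W = -2x_1 + 2x_2:
  (76/5, -14/5) → W = -36
  (-437/5, 328/5) → W = 306
  (607/10, -483/10) → W = -218
  (127/10, -163/10) → W = -58

The minimum is at (607/10, -483/10). Substituting into each constraint, equality holds for (2) and (3); the remaining constraints have slack.

(2) and (3)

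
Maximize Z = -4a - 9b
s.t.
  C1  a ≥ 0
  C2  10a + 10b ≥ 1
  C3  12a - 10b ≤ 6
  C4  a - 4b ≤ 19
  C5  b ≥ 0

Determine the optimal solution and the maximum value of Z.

a = 1/10, b = 0, maximum Z = -2/5

The feasible region is unbounded (it extends along (0, 1), (5, 6)), but Z strictly decreases along every unbounded feasible direction, so there is no improving ray and the maximum is attained at a vertex.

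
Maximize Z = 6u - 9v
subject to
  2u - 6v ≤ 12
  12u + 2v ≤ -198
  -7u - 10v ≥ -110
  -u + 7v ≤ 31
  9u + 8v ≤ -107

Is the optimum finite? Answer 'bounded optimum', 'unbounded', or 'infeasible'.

Feasible corners and Z = 6u - 9v:
  (-291/19, -135/19) → Z = -531/19
  (-724/43, 87/43) → Z = -5127/43
The feasible region has finitely many vertices and no improving ray; the maximum is -531/19 at (-291/19, -135/19).

bounded optimum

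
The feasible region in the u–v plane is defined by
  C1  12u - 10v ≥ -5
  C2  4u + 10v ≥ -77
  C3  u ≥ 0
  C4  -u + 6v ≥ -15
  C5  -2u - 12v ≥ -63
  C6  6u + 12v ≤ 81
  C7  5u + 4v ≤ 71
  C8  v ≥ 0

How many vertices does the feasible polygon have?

5

The feasible vertices (each the meet of two boundaries and inside every other half-plane) are:
  (0, 1/2)
  (285/82, 383/82)
  (0, 0)
  (9/2, 9/2)
  (27/2, 0)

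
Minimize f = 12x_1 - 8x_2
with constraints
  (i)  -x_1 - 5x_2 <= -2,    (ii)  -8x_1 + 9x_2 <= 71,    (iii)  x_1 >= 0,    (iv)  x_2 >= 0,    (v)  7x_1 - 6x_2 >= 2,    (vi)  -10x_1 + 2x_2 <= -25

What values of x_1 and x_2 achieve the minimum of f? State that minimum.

x_1 = 73/23, x_2 = 155/46, minimum f = 256/23

Extreme points and f = 12x_1 - 8x_2:
  (148/5, 171/5) → f = 408/5
  (5/2, 0) → f = 30
  (73/23, 155/46) → f = 256/23
The feasible region is unbounded (it extends along (9, 8), (1, 0)), but f strictly increases along every unbounded feasible direction, so there is no improving ray and the minimum is attained at a vertex.

The optimum lies where 7x_1 - 6x_2 = 2 and -10x_1 + 2x_2 = -25.
Solving simultaneously gives x_1 = 73/23, x_2 = 155/46.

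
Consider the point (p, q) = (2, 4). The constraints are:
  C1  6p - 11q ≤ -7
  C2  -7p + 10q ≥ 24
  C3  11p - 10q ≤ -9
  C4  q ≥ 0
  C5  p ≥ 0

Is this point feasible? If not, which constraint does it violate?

feasible

C1: -32 ≤ -7 ✓
C2: 26 ≥ 24 ✓
C3: -18 ≤ -9 ✓
C4: 4 ≥ 0 ✓
C5: 2 ≥ 0 ✓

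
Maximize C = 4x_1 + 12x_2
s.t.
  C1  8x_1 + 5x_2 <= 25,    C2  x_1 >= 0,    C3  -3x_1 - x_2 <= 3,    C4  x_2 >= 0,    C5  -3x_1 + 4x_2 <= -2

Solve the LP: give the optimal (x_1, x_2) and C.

x_1 = 110/47, x_2 = 59/47, maximum C = 1148/47

Corner points and C = 4x_1 + 12x_2:
  (25/8, 0) → C = 25/2
  (110/47, 59/47) → C = 1148/47
  (2/3, 0) → C = 8/3

The binding constraints are 8x_1 + 5x_2 = 25 and -3x_1 + 4x_2 = -2.
Solving simultaneously gives x_1 = 110/47, x_2 = 59/47.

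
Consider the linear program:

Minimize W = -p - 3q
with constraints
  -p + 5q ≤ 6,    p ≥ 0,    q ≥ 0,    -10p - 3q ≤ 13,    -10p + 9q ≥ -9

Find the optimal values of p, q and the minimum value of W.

p = 99/41, q = 69/41, minimum W = -306/41

Corner points and W = -p - 3q:
  (0, 6/5) → W = -18/5
  (99/41, 69/41) → W = -306/41
  (0, 0) → W = 0
  (9/10, 0) → W = -9/10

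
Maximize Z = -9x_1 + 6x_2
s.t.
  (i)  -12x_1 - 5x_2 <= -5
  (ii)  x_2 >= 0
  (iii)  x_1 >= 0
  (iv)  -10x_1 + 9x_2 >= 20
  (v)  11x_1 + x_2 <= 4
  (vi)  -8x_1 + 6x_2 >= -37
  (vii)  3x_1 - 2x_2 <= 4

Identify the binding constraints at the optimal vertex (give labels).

(iii) and (v)

Extreme points and Z = -9x_1 + 6x_2:
  (0, 20/9) → Z = 40/3
  (0, 4) → Z = 24
  (16/109, 260/109) → Z = 1416/109

The maximum is at (0, 4). Substituting into each constraint, equality holds for (iii) and (v); the remaining constraints have slack.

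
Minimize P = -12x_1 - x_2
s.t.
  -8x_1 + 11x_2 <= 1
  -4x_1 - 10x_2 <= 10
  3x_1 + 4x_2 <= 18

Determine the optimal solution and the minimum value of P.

x_1 = 110/7, x_2 = -51/7, minimum P = -1269/7

Corner points and P = -12x_1 - x_2:
  (-30/31, -19/31) → P = 379/31
  (194/65, 147/65) → P = -495/13
  (110/7, -51/7) → P = -1269/7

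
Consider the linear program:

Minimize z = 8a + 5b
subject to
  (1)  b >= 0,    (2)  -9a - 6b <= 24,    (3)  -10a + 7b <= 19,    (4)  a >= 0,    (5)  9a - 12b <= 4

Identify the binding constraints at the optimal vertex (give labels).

(1) and (4)

Corner points and z = 8a + 5b:
  (0, 0) → z = 0
  (4/9, 0) → z = 32/9
  (0, 19/7) → z = 95/7
The feasible region is unbounded (it extends along (7, 10), (4, 3)), but z strictly increases along every unbounded feasible direction, so there is no improving ray and the minimum is attained at a vertex.

The minimum is at (0, 0). Substituting into each constraint, equality holds for (1) and (4); the remaining constraints have slack.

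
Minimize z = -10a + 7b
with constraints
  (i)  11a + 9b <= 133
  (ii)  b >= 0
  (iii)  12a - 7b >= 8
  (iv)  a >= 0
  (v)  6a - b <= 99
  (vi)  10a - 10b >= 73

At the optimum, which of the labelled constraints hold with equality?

Extreme points and z = -10a + 7b:
  (133/11, 0) → z = -1330/11
  (1987/200, 527/200) → z = -16181/200
  (73/10, 0) → z = -73

The minimum is at (133/11, 0). Substituting into each constraint, equality holds for (i) and (ii); the remaining constraints have slack.

(i) and (ii)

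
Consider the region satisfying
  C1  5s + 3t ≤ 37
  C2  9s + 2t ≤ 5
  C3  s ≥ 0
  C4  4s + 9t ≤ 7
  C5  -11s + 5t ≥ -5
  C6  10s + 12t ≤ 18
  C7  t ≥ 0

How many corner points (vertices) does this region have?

Intersecting each pair of boundary lines and keeping only the points that satisfy every inequality leaves:
  (31/73, 43/73)
  (35/67, 10/67)
  (0, 7/9)
  (0, 0)
  (5/11, 0)

5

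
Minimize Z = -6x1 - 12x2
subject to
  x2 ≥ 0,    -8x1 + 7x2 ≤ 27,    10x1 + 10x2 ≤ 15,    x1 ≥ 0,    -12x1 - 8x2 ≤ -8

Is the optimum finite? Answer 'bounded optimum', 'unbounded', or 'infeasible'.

bounded optimum

Corner points and Z = -6x1 - 12x2:
  (3/2, 0) → Z = -9
  (2/3, 0) → Z = -4
  (0, 3/2) → Z = -18
  (0, 1) → Z = -12
The feasible region has finitely many vertices and no improving ray; the minimum is -18 at (0, 3/2).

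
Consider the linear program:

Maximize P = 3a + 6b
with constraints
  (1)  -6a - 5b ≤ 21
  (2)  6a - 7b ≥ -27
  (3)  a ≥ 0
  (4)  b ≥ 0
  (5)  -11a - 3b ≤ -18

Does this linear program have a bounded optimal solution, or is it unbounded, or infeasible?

unbounded

From the feasible point (9/19, 81/19), moving in the direction (7, 6) keeps every constraint satisfied while P increases without bound.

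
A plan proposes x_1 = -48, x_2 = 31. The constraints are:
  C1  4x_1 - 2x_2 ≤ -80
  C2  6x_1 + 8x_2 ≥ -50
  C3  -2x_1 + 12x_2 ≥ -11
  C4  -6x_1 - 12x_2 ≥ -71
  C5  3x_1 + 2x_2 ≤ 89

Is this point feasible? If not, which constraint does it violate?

Constraint C4: -6x_1 - 12x_2 = -84, which is not ≥ -71. All other constraints are satisfied.

not feasible — violates C4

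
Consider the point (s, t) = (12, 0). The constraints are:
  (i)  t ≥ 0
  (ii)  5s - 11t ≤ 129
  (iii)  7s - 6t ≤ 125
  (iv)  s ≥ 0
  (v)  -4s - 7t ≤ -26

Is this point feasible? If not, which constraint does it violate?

(i): 0 ≥ 0 ✓
(ii): 60 ≤ 129 ✓
(iii): 84 ≤ 125 ✓
(iv): 12 ≥ 0 ✓
(v): -48 ≤ -26 ✓

feasible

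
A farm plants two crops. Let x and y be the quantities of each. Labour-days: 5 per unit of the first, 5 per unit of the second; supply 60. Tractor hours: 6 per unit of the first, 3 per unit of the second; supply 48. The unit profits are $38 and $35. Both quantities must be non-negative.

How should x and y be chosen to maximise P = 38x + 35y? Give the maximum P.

Vertices and P = 38x + 35y:
  (0, 0) → P = 0
  (0, 12) → P = 420
  (8, 0) → P = 304
  (4, 8) → P = 432

x = 4, y = 8, maximum P = 432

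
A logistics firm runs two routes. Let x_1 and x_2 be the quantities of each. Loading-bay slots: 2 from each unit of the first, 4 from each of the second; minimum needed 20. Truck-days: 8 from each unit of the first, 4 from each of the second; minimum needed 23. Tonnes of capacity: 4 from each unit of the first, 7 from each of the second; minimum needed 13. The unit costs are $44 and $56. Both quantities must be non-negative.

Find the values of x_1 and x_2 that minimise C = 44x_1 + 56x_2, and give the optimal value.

Feasible corners and C = 44x_1 + 56x_2:
  (0, 23/4) → C = 322
  (10, 0) → C = 440
  (1/2, 19/4) → C = 288
The feasible region is unbounded (it extends along (0, 1), (1, 0)), but C strictly increases along every unbounded feasible direction, so there is no improving ray and the minimum is attained at a vertex.

At the optimal vertex, 2x_1 + 4x_2 = 20 and 8x_1 + 4x_2 = 23.
Solving simultaneously gives x_1 = 1/2, x_2 = 19/4.

x_1 = 1/2, x_2 = 19/4, minimum C = 288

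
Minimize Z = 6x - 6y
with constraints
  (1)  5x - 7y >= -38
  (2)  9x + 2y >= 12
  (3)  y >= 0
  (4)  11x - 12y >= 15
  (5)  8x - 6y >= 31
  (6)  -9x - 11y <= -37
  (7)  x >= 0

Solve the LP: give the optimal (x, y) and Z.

The feasible region is unbounded (it extends along (1, 0), (7, 5)), but Z strictly increases along every unbounded feasible direction, so there is no improving ray and the minimum is attained at a vertex.

x = 47/5, y = 221/30, minimum Z = 61/5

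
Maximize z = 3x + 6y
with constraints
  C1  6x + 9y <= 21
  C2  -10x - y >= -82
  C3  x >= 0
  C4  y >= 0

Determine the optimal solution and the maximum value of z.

x = 0, y = 7/3, maximum z = 14

Extreme points and z = 3x + 6y:
  (0, 7/3) → z = 14
  (7/2, 0) → z = 21/2
  (0, 0) → z = 0

The binding constraints are 6x + 9y = 21 and x = 0.
Solving simultaneously gives x = 0, y = 7/3.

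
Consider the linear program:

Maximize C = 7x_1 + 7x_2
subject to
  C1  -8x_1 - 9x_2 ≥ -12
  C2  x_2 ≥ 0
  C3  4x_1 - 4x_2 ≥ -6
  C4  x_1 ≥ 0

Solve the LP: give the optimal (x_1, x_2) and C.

x_1 = 3/2, x_2 = 0, maximum C = 21/2

At the optimal vertex, -8x_1 - 9x_2 = -12 and x_2 = 0.
Solving simultaneously gives x_1 = 3/2, x_2 = 0.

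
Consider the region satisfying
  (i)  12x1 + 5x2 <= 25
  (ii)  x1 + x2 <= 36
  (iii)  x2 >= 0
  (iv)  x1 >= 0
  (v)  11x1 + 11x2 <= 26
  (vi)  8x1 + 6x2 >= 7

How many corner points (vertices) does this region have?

Of the 14 pairwise boundary intersections, those satisfying every inequality are:
  (25/12, 0)
  (145/77, 37/77)
  (7/8, 0)
  (0, 26/11)
  (0, 7/6)

5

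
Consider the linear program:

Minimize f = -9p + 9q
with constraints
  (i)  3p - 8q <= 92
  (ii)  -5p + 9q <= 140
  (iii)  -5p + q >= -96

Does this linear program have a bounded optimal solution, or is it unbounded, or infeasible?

Feasible corners and f = -9p + 9q:
  (-1948/13, -880/13) → f = 9612/13
  (676/37, -172/37) → f = -7632/37
  (251/10, 59/2) → f = 198/5
The feasible region has finitely many vertices and no improving ray; the minimum is -7632/37 at (676/37, -172/37).

bounded optimum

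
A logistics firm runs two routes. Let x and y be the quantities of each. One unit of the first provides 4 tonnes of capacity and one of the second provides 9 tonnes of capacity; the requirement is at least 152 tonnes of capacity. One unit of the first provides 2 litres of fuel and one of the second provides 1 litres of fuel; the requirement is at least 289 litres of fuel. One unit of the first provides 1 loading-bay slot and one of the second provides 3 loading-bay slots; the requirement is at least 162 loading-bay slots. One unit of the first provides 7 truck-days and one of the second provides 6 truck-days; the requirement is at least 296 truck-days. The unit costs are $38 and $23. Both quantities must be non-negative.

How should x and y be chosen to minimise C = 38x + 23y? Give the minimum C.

x = 141, y = 7, minimum C = 5519

Feasible corners and C = 38x + 23y:
  (0, 289) → C = 6647
  (162, 0) → C = 6156
  (141, 7) → C = 5519
The feasible region is unbounded (it extends along (0, 1), (1, 0)), but C strictly increases along every unbounded feasible direction, so there is no improving ray and the minimum is attained at a vertex.

At the optimal vertex, 2x + y = 289 and x + 3y = 162.
Solving simultaneously gives x = 141, y = 7.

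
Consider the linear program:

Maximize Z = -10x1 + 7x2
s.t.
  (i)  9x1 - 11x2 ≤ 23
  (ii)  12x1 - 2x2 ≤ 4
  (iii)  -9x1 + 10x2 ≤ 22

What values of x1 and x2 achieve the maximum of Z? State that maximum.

Extreme points and Z = -10x1 + 7x2:
  (-1/57, -40/19) → Z = -830/57
  (-472/9, -45) → Z = 1885/9
  (14/17, 50/17) → Z = 210/17

The optimum lies where 9x1 - 11x2 = 23 and -9x1 + 10x2 = 22.
Solving simultaneously gives x1 = -472/9, x2 = -45.

x1 = -472/9, x2 = -45, maximum Z = 1885/9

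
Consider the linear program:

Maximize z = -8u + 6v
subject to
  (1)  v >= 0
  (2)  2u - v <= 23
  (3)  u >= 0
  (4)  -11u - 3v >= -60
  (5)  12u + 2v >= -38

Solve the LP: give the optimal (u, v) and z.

Extreme points and z = -8u + 6v:
  (0, 0) → z = 0
  (60/11, 0) → z = -480/11
  (0, 20) → z = 120

u = 0, v = 20, maximum z = 120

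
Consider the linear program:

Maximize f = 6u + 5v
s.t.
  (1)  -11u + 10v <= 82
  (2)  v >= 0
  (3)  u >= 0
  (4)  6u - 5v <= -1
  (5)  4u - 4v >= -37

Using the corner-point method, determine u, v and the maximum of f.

Corner points and f = 6u + 5v:
  (0, 41/5) → f = 41
  (21/2, 79/4) → f = 647/4
  (0, 1/5) → f = 1
  (181/4, 109/2) → f = 544

u = 181/4, v = 109/2, maximum f = 544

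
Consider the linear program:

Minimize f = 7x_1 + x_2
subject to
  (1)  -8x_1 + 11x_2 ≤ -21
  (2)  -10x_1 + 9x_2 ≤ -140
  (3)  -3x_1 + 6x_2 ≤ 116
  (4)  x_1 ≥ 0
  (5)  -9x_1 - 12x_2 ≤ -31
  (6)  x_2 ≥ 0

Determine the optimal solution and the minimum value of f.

Extreme points and f = 7x_1 + x_2:
  (1351/38, 455/19) → f = 10367/38
  (1402/15, 991/15) → f = 2161/3
  (14, 0) → f = 98
The feasible region is unbounded (it extends along (1, 0), (2, 1)), but f strictly increases along every unbounded feasible direction, so there is no improving ray and the minimum is attained at a vertex.

At the optimal vertex, -10x_1 + 9x_2 = -140 and x_2 = 0.
Solving simultaneously gives x_1 = 14, x_2 = 0.

x_1 = 14, x_2 = 0, minimum f = 98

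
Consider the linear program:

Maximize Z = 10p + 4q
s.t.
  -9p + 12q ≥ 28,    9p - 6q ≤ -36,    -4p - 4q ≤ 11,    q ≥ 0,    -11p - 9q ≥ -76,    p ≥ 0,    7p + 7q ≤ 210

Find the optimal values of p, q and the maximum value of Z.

Feasible corners and Z = 10p + 4q:
  (44/49, 360/49) → Z = 1880/49
  (0, 6) → Z = 24
  (0, 76/9) → Z = 304/9

At the optimal vertex, 9p - 6q = -36 and -11p - 9q = -76.
Solving simultaneously gives p = 44/49, q = 360/49.

p = 44/49, q = 360/49, maximum Z = 1880/49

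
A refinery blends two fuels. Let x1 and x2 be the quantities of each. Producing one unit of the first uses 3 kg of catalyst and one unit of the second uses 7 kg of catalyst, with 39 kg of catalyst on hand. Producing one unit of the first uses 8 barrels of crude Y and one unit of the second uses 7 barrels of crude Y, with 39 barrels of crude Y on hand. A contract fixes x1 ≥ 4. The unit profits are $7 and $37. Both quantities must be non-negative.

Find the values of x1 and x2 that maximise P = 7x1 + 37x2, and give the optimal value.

Feasible corners and P = 7x1 + 37x2:
  (39/8, 0) → P = 273/8
  (4, 0) → P = 28
  (4, 1) → P = 65

x1 = 4, x2 = 1, maximum P = 65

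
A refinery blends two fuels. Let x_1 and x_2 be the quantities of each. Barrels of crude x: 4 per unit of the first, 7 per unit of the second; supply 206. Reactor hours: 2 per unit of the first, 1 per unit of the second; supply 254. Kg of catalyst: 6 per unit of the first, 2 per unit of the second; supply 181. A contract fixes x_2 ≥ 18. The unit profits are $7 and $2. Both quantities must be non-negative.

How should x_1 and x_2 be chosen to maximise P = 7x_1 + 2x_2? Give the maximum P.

x_1 = 20, x_2 = 18, maximum P = 176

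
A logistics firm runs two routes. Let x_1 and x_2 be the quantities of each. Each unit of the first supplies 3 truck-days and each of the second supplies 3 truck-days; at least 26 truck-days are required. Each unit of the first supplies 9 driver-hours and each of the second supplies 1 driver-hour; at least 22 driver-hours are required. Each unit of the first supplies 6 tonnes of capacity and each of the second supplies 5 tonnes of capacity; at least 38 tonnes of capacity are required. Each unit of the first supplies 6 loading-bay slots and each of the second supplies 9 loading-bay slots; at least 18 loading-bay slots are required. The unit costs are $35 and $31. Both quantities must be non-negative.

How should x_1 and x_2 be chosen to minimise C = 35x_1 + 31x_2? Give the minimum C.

x_1 = 5/3, x_2 = 7, minimum C = 826/3

Extreme points and C = 35x_1 + 31x_2:
  (0, 22) → C = 682
  (26/3, 0) → C = 910/3
  (5/3, 7) → C = 826/3
The feasible region is unbounded (it extends along (0, 1), (1, 0)), but C strictly increases along every unbounded feasible direction, so there is no improving ray and the minimum is attained at a vertex.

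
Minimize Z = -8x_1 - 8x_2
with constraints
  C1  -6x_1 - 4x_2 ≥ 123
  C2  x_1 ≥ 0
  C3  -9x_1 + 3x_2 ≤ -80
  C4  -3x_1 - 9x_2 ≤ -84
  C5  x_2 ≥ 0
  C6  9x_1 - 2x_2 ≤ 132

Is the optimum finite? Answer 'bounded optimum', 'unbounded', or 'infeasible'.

The boundaries -9x_1 + 3x_2 = -80 and -3x_1 - 9x_2 = -84 meet at (54/5, 86/15), but that point violates -6x_1 - 4x_2 ≥ 123. Every candidate vertex is excluded by some other constraint, so the feasible region is empty.

infeasible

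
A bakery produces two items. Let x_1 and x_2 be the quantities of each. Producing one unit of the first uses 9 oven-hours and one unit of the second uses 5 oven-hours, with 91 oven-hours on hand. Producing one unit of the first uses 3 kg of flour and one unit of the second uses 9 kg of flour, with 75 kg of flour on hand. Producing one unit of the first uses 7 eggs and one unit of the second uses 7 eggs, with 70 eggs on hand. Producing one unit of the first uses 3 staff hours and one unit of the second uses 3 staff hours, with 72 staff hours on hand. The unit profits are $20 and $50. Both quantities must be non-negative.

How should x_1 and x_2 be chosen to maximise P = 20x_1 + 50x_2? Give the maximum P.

x_1 = 5/2, x_2 = 15/2, maximum P = 425

The binding constraints are 3x_1 + 9x_2 = 75 and 7x_1 + 7x_2 = 70.
Solving simultaneously gives x_1 = 5/2, x_2 = 15/2.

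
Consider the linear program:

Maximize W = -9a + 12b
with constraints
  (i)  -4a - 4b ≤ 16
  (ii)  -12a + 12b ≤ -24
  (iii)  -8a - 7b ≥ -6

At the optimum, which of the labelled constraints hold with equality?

Extreme points and W = -9a + 12b:
  (-1, -3) → W = -27
  (34, -38) → W = -762
  (4/3, -2/3) → W = -20

The maximum is at (4/3, -2/3). Substituting into each constraint, equality holds for (ii) and (iii); the remaining constraints have slack.

(ii) and (iii)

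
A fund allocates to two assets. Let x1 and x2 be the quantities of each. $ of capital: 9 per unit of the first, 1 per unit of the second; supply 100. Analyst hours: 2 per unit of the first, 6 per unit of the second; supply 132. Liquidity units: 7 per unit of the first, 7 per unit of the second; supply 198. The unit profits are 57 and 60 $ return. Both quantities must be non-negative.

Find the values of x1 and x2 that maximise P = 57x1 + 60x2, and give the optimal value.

The binding constraints are 9x1 + x2 = 100 and 2x1 + 6x2 = 132.
Solving simultaneously gives x1 = 9, x2 = 19.

x1 = 9, x2 = 19, maximum P = 1653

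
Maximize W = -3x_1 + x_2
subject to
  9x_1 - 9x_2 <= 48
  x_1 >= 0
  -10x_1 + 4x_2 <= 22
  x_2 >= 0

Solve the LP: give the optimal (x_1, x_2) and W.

x_1 = 0, x_2 = 11/2, maximum W = 11/2

Vertices and W = -3x_1 + x_2:
  (16/3, 0) → W = -16
  (0, 11/2) → W = 11/2
  (0, 0) → W = 0
The feasible region is unbounded (it extends along (2, 5), (1, 1)), but W strictly decreases along every unbounded feasible direction, so there is no improving ray and the maximum is attained at a vertex.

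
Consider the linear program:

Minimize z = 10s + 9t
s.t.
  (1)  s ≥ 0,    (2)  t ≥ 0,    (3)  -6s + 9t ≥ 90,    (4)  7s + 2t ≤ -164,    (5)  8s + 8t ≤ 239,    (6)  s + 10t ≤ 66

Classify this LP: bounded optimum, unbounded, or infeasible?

The boundaries t = 0 and 7s + 2t = -164 meet at (-164/7, 0), but that point violates s ≥ 0. Every candidate vertex is excluded by some other constraint, so the feasible region is empty.

infeasible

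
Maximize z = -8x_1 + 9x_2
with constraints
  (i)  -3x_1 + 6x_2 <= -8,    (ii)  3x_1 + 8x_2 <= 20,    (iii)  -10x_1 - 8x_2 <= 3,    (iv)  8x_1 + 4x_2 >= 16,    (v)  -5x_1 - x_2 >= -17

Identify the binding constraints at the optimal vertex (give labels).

Feasible corners and z = -8x_1 + 9x_2:
  (32/15, -4/15) → z = -292/15
  (10/3, 1/3) → z = -71/3
  (13/3, -14/3) → z = -230/3

The maximum is at (32/15, -4/15). Substituting into each constraint, equality holds for (i) and (iv); the remaining constraints have slack.

(i) and (iv)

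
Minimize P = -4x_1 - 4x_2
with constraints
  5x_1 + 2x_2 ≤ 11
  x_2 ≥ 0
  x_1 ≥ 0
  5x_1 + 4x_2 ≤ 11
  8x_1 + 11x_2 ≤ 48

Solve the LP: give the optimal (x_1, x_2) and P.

x_1 = 0, x_2 = 11/4, minimum P = -11

Corner points and P = -4x_1 - 4x_2:
  (11/5, 0) → P = -44/5
  (0, 0) → P = 0
  (0, 11/4) → P = -11

At the optimal vertex, x_1 = 0 and 5x_1 + 4x_2 = 11.
Solving simultaneously gives x_1 = 0, x_2 = 11/4.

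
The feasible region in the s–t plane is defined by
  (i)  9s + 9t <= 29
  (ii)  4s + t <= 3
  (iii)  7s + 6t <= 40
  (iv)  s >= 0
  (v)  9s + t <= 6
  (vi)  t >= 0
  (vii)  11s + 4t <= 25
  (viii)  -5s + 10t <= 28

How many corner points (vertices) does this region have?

The feasible vertices (each the meet of two boundaries and inside every other half-plane) are:
  (3/5, 3/5)
  (2/45, 127/45)
  (0, 0)
  (0, 14/5)
  (2/3, 0)

5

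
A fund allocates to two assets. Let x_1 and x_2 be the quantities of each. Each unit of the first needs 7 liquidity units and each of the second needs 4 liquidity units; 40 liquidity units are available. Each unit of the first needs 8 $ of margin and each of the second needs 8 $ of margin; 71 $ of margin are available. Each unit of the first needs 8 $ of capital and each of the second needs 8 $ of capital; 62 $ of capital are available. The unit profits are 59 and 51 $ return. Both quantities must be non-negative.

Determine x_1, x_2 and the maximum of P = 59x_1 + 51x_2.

Feasible corners and P = 59x_1 + 51x_2:
  (0, 0) → P = 0
  (0, 31/4) → P = 1581/4
  (40/7, 0) → P = 2360/7
  (3, 19/4) → P = 1677/4

The optimum lies where 7x_1 + 4x_2 = 40 and 8x_1 + 8x_2 = 62.
Solving simultaneously gives x_1 = 3, x_2 = 19/4.

x_1 = 3, x_2 = 19/4, maximum P = 1677/4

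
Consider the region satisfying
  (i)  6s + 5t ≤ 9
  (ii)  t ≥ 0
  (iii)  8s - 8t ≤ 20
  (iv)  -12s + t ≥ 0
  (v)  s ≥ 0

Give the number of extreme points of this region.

3

Intersecting each pair of boundary lines and keeping only the points that satisfy every inequality leaves:
  (3/22, 18/11)
  (0, 9/5)
  (0, 0)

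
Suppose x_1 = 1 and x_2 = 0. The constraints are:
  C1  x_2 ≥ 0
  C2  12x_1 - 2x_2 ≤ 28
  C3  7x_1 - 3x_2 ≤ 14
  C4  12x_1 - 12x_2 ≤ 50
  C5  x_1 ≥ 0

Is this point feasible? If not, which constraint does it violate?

C1: 0 ≥ 0 ✓
C2: 12 ≤ 28 ✓
C3: 7 ≤ 14 ✓
C4: 12 ≤ 50 ✓
C5: 1 ≥ 0 ✓

feasible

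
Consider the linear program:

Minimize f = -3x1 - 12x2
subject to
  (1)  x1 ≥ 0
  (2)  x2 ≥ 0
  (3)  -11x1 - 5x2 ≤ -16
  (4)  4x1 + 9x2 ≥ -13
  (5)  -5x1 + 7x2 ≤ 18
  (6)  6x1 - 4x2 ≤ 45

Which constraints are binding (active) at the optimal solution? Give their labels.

(5) and (6)

Corner points and f = -3x1 - 12x2:
  (16/11, 0) → f = -48/11
  (15/2, 0) → f = -45/2
  (11/51, 139/51) → f = -567/17
  (387/22, 333/22) → f = -5157/22

The minimum is at (387/22, 333/22). Substituting into each constraint, equality holds for (5) and (6); the remaining constraints have slack.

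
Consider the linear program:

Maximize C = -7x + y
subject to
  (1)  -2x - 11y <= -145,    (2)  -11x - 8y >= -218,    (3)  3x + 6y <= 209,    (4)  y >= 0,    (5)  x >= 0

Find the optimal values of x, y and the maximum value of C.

x = 0, y = 109/4, maximum C = 109/4

Corner points and C = -7x + y:
  (1238/105, 1159/105) → C = -7507/105
  (0, 145/11) → C = 145/11
  (0, 109/4) → C = 109/4

At the optimal vertex, -11x - 8y = -218 and x = 0.
Solving simultaneously gives x = 0, y = 109/4.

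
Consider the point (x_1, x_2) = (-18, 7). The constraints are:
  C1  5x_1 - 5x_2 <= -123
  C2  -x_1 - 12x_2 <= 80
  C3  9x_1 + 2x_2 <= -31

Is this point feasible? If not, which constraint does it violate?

feasible

C1: -125 ≤ -123 ✓
C2: -66 ≤ 80 ✓
C3: -148 ≤ -31 ✓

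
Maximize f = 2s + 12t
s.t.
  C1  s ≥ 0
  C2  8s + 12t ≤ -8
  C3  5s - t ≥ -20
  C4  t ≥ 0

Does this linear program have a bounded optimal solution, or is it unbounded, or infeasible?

infeasible

The boundaries s = 0 and 8s + 12t = -8 meet at (0, -2/3), but that point violates t ≥ 0. Every candidate vertex is excluded by some other constraint, so the feasible region is empty.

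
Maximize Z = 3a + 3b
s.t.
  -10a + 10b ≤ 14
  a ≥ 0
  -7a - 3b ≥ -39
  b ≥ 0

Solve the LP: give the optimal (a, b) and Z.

a = 87/25, b = 122/25, maximum Z = 627/25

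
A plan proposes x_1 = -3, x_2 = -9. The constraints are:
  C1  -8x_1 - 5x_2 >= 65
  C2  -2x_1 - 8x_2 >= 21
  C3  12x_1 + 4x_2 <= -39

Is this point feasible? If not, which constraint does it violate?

C1: 69 ≥ 65 ✓
C2: 78 ≥ 21 ✓
C3: -72 ≤ -39 ✓

feasible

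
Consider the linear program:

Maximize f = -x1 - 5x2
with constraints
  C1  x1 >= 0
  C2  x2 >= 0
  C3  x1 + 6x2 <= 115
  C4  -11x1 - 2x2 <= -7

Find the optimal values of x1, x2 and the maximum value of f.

x1 = 7/11, x2 = 0, maximum f = -7/11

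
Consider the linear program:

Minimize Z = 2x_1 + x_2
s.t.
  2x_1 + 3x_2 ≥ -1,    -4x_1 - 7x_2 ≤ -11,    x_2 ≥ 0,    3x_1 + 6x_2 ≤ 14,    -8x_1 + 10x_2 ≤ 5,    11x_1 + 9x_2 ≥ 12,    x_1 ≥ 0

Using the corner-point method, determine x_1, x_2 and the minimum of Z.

Extreme points and Z = 2x_1 + x_2:
  (11/4, 0) → Z = 11/2
  (25/32, 9/8) → Z = 43/16
  (14/3, 0) → Z = 28/3
  (55/39, 127/78) → Z = 347/78

The optimum lies where -4x_1 - 7x_2 = -11 and -8x_1 + 10x_2 = 5.
Solving simultaneously gives x_1 = 25/32, x_2 = 9/8.

x_1 = 25/32, x_2 = 9/8, minimum Z = 43/16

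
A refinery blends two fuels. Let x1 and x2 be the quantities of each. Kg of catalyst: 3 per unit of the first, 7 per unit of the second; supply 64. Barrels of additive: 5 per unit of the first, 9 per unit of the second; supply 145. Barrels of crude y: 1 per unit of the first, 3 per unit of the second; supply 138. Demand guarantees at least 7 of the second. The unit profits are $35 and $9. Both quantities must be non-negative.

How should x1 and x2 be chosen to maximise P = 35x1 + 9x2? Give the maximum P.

Corner points and P = 35x1 + 9x2:
  (0, 64/7) → P = 576/7
  (0, 7) → P = 63
  (5, 7) → P = 238

At the optimal vertex, 3x1 + 7x2 = 64 and x2 = 7.
Solving simultaneously gives x1 = 5, x2 = 7.

x1 = 5, x2 = 7, maximum P = 238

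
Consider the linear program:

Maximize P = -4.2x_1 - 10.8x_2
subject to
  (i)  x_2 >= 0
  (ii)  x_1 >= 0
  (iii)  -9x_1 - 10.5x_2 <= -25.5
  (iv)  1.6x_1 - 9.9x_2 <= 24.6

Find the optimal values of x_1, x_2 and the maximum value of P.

x_1 = 17/6, x_2 = 0, maximum P = -119/10

The feasible region is unbounded (it extends along (0, 1), (99, 16)), but P strictly decreases along every unbounded feasible direction, so there is no improving ray and the maximum is attained at a vertex.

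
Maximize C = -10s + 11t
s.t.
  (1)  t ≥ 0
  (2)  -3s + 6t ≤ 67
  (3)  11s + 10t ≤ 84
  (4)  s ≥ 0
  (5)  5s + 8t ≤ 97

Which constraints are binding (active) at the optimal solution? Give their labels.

Extreme points and C = -10s + 11t:
  (84/11, 0) → C = -840/11
  (0, 0) → C = 0
  (0, 42/5) → C = 462/5

The maximum is at (0, 42/5). Substituting into each constraint, equality holds for (3) and (4); the remaining constraints have slack.

(3) and (4)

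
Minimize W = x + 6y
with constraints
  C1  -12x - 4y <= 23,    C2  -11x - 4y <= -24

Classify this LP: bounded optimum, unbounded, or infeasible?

unbounded

From the feasible point (-47, 541/4), moving in the direction (4, -11) keeps every constraint satisfied while W decreases without bound.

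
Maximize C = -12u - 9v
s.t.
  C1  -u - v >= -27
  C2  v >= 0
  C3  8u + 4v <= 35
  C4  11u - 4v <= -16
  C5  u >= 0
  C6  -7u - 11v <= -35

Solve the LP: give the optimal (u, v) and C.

u = 0, v = 4, maximum C = -36

Vertices and C = -12u - 9v:
  (1, 27/4) → C = -291/4
  (0, 35/4) → C = -315/4
  (0, 4) → C = -36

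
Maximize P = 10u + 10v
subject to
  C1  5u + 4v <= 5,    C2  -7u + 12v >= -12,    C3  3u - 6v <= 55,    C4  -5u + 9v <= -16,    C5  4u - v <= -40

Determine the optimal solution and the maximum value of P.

u = -28, v = -52/3, maximum P = -1360/3

Feasible corners and P = 10u + 10v:
  (-98, -349/6) → P = -4685/3
  (-28, -52/3) → P = -1360/3
  (-133, -227/3) → P = -6260/3

The optimum lies where -7u + 12v = -12 and -5u + 9v = -16.
Solving simultaneously gives u = -28, v = -52/3.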